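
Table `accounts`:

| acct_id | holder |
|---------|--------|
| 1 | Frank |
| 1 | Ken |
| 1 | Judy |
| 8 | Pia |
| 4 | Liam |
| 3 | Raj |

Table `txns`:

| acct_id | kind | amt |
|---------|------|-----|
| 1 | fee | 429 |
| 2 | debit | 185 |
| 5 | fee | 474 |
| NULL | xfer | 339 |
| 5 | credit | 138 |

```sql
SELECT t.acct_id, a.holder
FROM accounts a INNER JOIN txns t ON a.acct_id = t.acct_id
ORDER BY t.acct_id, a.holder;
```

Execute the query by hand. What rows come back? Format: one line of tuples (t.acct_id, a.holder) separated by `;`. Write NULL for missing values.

(1, Frank); (1, Judy); (1, Ken)

INNER JOIN keeps only pairs where the ON condition holds.
Matching on a.acct_id = t.acct_id. A NULL in a compared column never satisfies the condition.
- a row (acct_id=1): matches 1 t row(s) → 1 output row(s).
- a row (acct_id=1): matches 1 t row(s) → 1 output row(s).
- a row (acct_id=1): matches 1 t row(s) → 1 output row(s).
- a row (acct_id=8): no match → dropped.
- a row (acct_id=4): no match → dropped.
- a row (acct_id=3): no match → dropped.
After projecting and ordering:
t.acct_id | a.holder
1 | Frank
1 | Judy
1 | Ken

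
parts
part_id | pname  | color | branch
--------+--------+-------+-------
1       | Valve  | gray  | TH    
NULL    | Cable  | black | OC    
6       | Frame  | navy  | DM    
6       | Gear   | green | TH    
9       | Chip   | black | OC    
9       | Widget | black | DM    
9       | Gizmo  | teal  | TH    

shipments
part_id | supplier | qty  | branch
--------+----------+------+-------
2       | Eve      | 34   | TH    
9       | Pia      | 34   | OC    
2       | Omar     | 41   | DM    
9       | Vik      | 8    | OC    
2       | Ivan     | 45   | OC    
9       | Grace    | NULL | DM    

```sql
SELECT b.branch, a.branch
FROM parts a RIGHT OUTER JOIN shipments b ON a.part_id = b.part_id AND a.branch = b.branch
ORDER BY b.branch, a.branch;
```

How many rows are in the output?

6

RIGHT JOIN keeps every row from `shipments`; unmatched rows get NULL for `parts`'s columns.
Matching on a.part_id = b.part_id AND a.branch = b.branch. A NULL in a compared column never satisfies the condition.
Matched pairs: 3; unmatched b rows kept: 3.
Total: 3 matched + 3 padded = 6 rows.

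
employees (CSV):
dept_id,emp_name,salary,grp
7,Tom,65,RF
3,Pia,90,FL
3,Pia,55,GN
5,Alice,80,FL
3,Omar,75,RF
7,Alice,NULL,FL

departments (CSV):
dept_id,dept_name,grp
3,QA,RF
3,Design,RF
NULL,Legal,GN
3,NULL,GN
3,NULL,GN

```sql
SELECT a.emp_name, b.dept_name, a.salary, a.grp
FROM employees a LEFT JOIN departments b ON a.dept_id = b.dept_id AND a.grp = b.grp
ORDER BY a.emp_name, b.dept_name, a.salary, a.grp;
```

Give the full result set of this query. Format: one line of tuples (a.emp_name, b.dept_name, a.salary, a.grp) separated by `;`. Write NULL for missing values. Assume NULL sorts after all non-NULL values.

(Alice, NULL, 80, FL); (Alice, NULL, NULL, FL); (Omar, Design, 75, RF); (Omar, QA, 75, RF); (Pia, NULL, 55, GN); (Pia, NULL, 55, GN); (Pia, NULL, 90, FL); (Tom, NULL, 65, RF)

LEFT JOIN keeps every row from `employees`; unmatched rows get NULL for `departments`'s columns.
Matching on a.dept_id = b.dept_id AND a.grp = b.grp. A NULL in a compared column never satisfies the condition.
Matched pairs: 4; unmatched a rows kept: 4.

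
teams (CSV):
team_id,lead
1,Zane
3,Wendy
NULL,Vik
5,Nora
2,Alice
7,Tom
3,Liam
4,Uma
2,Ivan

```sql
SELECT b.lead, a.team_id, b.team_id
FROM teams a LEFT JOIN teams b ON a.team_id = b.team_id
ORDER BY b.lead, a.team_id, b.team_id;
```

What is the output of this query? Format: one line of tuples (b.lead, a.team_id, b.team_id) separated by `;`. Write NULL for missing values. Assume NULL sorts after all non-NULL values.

(Alice, 2, 2); (Alice, 2, 2); (Ivan, 2, 2); (Ivan, 2, 2); (Liam, 3, 3); (Liam, 3, 3); (Nora, 5, 5); (Tom, 7, 7); (Uma, 4, 4); (Wendy, 3, 3); (Wendy, 3, 3); (Zane, 1, 1); (NULL, NULL, NULL)

LEFT JOIN keeps every row from `teams a`; unmatched rows get NULL for `teams b`'s columns.
Matching on a.team_id = b.team_id. A NULL in a compared column never satisfies the condition.
- a row (team_id=1): matches 1 b row(s) → 1 output row(s).
- a row (team_id=3): matches 2 b row(s) → 2 output row(s).
- a row (team_id=NULL): no match → kept, b columns NULL.
- a row (team_id=5): matches 1 b row(s) → 1 output row(s).
- a row (team_id=2): matches 2 b row(s) → 2 output row(s).
- a row (team_id=7): matches 1 b row(s) → 1 output row(s).
- a row (team_id=3): matches 2 b row(s) → 2 output row(s).
- a row (team_id=4): matches 1 b row(s) → 1 output row(s).
- a row (team_id=2): matches 2 b row(s) → 2 output row(s).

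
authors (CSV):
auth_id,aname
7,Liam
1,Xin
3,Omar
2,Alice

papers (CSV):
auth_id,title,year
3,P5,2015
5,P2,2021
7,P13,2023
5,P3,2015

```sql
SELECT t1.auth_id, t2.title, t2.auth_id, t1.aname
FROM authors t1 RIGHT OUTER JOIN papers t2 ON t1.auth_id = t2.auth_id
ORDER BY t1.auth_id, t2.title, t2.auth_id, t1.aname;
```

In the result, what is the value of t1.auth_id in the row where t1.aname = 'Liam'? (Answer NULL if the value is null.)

7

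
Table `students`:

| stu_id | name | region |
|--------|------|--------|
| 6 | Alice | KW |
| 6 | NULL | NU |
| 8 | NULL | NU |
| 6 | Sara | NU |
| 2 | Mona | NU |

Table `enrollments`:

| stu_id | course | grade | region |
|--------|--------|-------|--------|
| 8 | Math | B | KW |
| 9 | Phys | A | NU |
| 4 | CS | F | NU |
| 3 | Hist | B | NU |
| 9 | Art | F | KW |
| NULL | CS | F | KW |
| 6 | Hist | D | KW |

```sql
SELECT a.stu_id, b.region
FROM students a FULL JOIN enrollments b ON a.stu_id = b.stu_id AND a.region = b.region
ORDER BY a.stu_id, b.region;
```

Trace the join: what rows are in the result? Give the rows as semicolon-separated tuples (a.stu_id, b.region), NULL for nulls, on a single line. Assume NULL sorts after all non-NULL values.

(2, NULL); (6, KW); (6, NULL); (6, NULL); (8, NULL); (NULL, KW); (NULL, KW); (NULL, KW); (NULL, NU); (NULL, NU); (NULL, NU)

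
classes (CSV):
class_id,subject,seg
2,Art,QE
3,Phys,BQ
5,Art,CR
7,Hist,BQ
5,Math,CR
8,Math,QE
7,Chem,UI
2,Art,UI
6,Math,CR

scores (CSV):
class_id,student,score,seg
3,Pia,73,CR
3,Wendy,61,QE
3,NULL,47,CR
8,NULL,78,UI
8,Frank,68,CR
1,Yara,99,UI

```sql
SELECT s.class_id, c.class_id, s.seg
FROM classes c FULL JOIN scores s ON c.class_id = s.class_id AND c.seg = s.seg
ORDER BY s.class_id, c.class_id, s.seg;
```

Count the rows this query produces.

FULL OUTER JOIN keeps every row from both sides; unmatched rows get NULL for the other side's columns.
Matching on c.class_id = s.class_id AND c.seg = s.seg.
- c (class_id=2, seg=QE) has no partner → padded with NULL.
- c (class_id=3, seg=BQ) has no partner → padded with NULL.
- c (class_id=5, seg=CR) has no partner → padded with NULL.
- c (class_id=7, seg=BQ) has no partner → padded with NULL.
- c (class_id=5, seg=CR) has no partner → padded with NULL.
- c (class_id=8, seg=QE) has no partner → padded with NULL.
- c (class_id=7, seg=UI) has no partner → padded with NULL.
- c (class_id=2, seg=UI) has no partner → padded with NULL.
- c (class_id=6, seg=CR) has no partner → padded with NULL.
- 6 s row(s) had no c match → kept, c columns NULL.
Total: 0 matched + 15 padded = 15 rows.

15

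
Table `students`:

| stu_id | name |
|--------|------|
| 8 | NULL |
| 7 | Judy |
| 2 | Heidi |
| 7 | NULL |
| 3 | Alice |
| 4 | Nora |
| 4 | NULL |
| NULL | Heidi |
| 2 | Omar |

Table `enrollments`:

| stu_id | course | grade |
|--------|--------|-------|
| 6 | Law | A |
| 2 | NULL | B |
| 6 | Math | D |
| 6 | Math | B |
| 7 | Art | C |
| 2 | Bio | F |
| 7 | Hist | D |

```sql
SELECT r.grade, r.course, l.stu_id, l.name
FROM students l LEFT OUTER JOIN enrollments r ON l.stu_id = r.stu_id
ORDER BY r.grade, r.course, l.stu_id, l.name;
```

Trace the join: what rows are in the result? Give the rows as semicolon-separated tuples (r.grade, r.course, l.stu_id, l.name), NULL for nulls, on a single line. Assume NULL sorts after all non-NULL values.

(B, NULL, 2, Heidi); (B, NULL, 2, Omar); (C, Art, 7, Judy); (C, Art, 7, NULL); (D, Hist, 7, Judy); (D, Hist, 7, NULL); (F, Bio, 2, Heidi); (F, Bio, 2, Omar); (NULL, NULL, 3, Alice); (NULL, NULL, 4, Nora); (NULL, NULL, 4, NULL); (NULL, NULL, 8, NULL); (NULL, NULL, NULL, Heidi)

LEFT JOIN keeps every row from `students`; unmatched rows get NULL for `enrollments`'s columns.
Matching on l.stu_id = r.stu_id. A NULL in a compared column never satisfies the condition.
Matched pairs: 8; unmatched l rows kept: 5.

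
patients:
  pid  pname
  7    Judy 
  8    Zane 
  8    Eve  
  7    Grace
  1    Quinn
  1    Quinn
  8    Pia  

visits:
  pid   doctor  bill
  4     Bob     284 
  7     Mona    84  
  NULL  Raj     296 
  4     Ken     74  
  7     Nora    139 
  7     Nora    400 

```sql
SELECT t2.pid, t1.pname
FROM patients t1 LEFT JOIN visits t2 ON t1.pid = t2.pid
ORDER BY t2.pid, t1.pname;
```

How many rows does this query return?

LEFT JOIN keeps every row from `patients`; unmatched rows get NULL for `visits`'s columns.
Matching on t1.pid = t2.pid. A NULL in a compared column never satisfies the condition.
- t1 (pid=7) pairs with 3 row(s) of t2.
- t1 (pid=8) has no partner → padded with NULL.
- t1 (pid=8) has no partner → padded with NULL.
- t1 (pid=7) pairs with 3 row(s) of t2.
- t1 (pid=1) has no partner → padded with NULL.
- t1 (pid=1) has no partner → padded with NULL.
- t1 (pid=8) has no partner → padded with NULL.
Total: 6 matched + 5 padded = 11 rows.

11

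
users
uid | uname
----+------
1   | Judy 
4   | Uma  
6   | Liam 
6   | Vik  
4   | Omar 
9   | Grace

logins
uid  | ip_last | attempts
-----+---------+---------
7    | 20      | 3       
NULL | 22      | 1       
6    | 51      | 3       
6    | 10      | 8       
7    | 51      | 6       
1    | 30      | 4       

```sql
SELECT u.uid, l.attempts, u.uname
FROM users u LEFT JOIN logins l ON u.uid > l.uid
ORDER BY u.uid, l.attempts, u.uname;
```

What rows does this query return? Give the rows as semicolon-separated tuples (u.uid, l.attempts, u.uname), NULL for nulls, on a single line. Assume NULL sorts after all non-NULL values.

LEFT JOIN keeps every row from `users`; unmatched rows get NULL for `logins`'s columns.
Matching on u.uid > l.uid. A NULL in a compared column never satisfies the condition.
- u[0] uid=1 → no match; kept with NULLs on the l side.
- u[1] uid=4 → 1 match(es) in l → 1 row(s).
- u[2] uid=6 → 1 match(es) in l → 1 row(s).
- u[3] uid=6 → 1 match(es) in l → 1 row(s).
- u[4] uid=4 → 1 match(es) in l → 1 row(s).
- u[5] uid=9 → 5 match(es) in l → 5 row(s).
After projecting and ordering:
u.uid | l.attempts | u.uname
1 | NULL | Judy
4 | 4 | Omar
4 | 4 | Uma
6 | 4 | Liam
6 | 4 | Vik
9 | 3 | Grace
9 | 3 | Grace
9 | 4 | Grace
9 | 6 | Grace
9 | 8 | Grace

(1, NULL, Judy); (4, 4, Omar); (4, 4, Uma); (6, 4, Liam); (6, 4, Vik); (9, 3, Grace); (9, 3, Grace); (9, 4, Grace); (9, 6, Grace); (9, 8, Grace)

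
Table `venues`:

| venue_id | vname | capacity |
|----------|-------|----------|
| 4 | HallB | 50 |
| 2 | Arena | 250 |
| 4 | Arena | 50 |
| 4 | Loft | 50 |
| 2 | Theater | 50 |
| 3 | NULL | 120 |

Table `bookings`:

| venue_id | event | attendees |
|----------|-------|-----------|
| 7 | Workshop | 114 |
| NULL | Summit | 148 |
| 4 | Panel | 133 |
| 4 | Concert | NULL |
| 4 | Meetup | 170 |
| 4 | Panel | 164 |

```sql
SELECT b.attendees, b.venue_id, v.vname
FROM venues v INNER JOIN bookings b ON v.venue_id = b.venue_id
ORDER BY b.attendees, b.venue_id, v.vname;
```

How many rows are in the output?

12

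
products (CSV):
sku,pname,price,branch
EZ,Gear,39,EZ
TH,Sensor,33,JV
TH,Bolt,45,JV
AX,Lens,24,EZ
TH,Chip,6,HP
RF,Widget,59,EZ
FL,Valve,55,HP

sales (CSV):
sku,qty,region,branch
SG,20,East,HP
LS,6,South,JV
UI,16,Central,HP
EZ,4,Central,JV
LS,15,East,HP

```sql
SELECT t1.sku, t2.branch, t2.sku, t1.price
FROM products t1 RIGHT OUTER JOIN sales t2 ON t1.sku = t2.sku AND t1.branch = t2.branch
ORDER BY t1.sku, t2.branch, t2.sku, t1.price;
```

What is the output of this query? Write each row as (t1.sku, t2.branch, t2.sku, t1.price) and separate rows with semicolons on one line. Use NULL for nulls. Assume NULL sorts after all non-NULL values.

RIGHT JOIN keeps every row from `sales`; unmatched rows get NULL for `products`'s columns.
Matching on t1.sku = t2.sku AND t1.branch = t2.branch.
- sku=EZ, branch=EZ: no matching t2 row.
- sku=TH, branch=JV: no matching t2 row.
- sku=TH, branch=JV: no matching t2 row.
- sku=AX, branch=EZ: no matching t2 row.
- sku=TH, branch=HP: no matching t2 row.
- sku=RF, branch=EZ: no matching t2 row.
- sku=FL, branch=HP: no matching t2 row.
- plus 5 unmatched t2 row(s), each kept with NULL t1 columns.
After projecting and ordering:
t1.sku | t2.branch | t2.sku | t1.price
NULL | HP | LS | NULL
NULL | HP | SG | NULL
NULL | HP | UI | NULL
NULL | JV | EZ | NULL
NULL | JV | LS | NULL

(NULL, HP, LS, NULL); (NULL, HP, SG, NULL); (NULL, HP, UI, NULL); (NULL, JV, EZ, NULL); (NULL, JV, LS, NULL)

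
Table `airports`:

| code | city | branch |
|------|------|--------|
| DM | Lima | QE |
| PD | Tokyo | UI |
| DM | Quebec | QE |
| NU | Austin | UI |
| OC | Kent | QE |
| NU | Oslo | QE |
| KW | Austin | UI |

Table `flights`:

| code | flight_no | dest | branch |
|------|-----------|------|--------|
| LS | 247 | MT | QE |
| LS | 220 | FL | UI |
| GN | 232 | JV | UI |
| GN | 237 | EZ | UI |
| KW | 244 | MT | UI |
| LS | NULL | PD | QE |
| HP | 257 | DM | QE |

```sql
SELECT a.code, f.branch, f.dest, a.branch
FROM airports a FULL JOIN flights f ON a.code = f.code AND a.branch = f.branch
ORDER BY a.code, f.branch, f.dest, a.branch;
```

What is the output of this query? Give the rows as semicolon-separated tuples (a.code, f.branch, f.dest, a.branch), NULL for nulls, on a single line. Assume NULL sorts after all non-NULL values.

FULL OUTER JOIN keeps every row from both sides; unmatched rows get NULL for the other side's columns.
Matching on a.code = f.code AND a.branch = f.branch.
- a row (code=DM, branch=QE): no match → kept, f columns NULL.
- a row (code=PD, branch=UI): no match → kept, f columns NULL.
- a row (code=DM, branch=QE): no match → kept, f columns NULL.
- a row (code=NU, branch=UI): no match → kept, f columns NULL.
- a row (code=OC, branch=QE): no match → kept, f columns NULL.
- a row (code=NU, branch=QE): no match → kept, f columns NULL.
- a row (code=KW, branch=UI): matches 1 f row(s) → 1 output row(s).
- 6 row(s) from f found no a partner → padded with NULL.

(DM, NULL, NULL, QE); (DM, NULL, NULL, QE); (KW, UI, MT, UI); (NU, NULL, NULL, QE); (NU, NULL, NULL, UI); (OC, NULL, NULL, QE); (PD, NULL, NULL, UI); (NULL, QE, DM, NULL); (NULL, QE, MT, NULL); (NULL, QE, PD, NULL); (NULL, UI, EZ, NULL); (NULL, UI, FL, NULL); (NULL, UI, JV, NULL)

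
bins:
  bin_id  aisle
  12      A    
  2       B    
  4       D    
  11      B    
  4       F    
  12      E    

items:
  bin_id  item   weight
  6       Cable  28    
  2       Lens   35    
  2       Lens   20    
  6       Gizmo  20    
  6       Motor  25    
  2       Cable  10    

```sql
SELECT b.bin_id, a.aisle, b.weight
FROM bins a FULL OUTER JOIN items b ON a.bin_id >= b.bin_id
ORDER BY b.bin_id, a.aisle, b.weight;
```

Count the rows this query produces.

FULL OUTER JOIN keeps every row from both sides; unmatched rows get NULL for the other side's columns.
Matching on a.bin_id >= b.bin_id.
- a[0] bin_id=12 → 6 match(es) in b → 6 row(s).
- a[1] bin_id=2 → 3 match(es) in b → 3 row(s).
- a[2] bin_id=4 → 3 match(es) in b → 3 row(s).
- a[3] bin_id=11 → 6 match(es) in b → 6 row(s).
- a[4] bin_id=4 → 3 match(es) in b → 3 row(s).
- a[5] bin_id=12 → 6 match(es) in b → 6 row(s).
Total: 27 rows.

27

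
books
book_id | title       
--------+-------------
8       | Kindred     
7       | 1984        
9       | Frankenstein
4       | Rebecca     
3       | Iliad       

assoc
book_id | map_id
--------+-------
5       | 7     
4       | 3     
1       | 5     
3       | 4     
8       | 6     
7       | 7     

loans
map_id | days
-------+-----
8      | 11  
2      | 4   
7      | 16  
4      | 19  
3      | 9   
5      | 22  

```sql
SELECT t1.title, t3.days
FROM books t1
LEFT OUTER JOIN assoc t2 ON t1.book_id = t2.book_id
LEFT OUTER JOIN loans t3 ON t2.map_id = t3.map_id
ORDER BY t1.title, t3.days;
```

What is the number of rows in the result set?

Joins associate left-to-right: books LEFT JOIN assoc on book_id gives 5 intermediate row(s).
Then LEFT JOIN `loans t3` on map_id: each of those 5 rows is kept; rows whose t2.map_id has no match in t3 get NULL for t3's columns.
Result: 5 row(s).

5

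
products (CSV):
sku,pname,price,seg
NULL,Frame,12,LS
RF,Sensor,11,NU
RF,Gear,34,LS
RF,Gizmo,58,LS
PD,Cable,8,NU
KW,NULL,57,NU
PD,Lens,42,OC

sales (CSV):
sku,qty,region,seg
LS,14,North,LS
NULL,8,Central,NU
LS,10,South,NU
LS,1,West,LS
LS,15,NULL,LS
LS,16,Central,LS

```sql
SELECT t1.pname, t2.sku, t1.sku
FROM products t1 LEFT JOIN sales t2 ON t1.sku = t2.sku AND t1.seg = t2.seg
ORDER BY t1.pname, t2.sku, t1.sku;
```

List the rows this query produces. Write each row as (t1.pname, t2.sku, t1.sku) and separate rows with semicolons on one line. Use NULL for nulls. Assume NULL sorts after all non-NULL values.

(Cable, NULL, PD); (Frame, NULL, NULL); (Gear, NULL, RF); (Gizmo, NULL, RF); (Lens, NULL, PD); (Sensor, NULL, RF); (NULL, NULL, KW)

LEFT JOIN keeps every row from `products`; unmatched rows get NULL for `sales`'s columns.
Matching on t1.sku = t2.sku AND t1.seg = t2.seg. A NULL in a compared column never satisfies the condition.
- t1 (sku=NULL, seg=LS) has no partner → padded with NULL.
- t1 (sku=RF, seg=NU) has no partner → padded with NULL.
- t1 (sku=RF, seg=LS) has no partner → padded with NULL.
- t1 (sku=RF, seg=LS) has no partner → padded with NULL.
- t1 (sku=PD, seg=NU) has no partner → padded with NULL.
- t1 (sku=KW, seg=NU) has no partner → padded with NULL.
- t1 (sku=PD, seg=OC) has no partner → padded with NULL.
After projecting and ordering:
t1.pname | t2.sku | t1.sku
Cable | NULL | PD
Frame | NULL | NULL
Gear | NULL | RF
Gizmo | NULL | RF
Lens | NULL | PD
Sensor | NULL | RF
NULL | NULL | KW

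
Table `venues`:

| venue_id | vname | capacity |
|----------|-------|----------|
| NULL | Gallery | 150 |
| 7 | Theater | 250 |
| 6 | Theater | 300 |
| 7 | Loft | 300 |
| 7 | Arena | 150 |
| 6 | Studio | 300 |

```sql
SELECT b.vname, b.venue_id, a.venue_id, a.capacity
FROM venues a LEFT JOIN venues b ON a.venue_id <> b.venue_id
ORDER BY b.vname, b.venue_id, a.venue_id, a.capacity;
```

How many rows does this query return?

13

LEFT JOIN keeps every row from `venues a`; unmatched rows get NULL for `venues b`'s columns.
Matching on a.venue_id <> b.venue_id. A NULL in a compared column never satisfies the condition.
Matched pairs: 12; unmatched a rows kept: 1.
Total: 12 matched + 1 padded = 13 rows.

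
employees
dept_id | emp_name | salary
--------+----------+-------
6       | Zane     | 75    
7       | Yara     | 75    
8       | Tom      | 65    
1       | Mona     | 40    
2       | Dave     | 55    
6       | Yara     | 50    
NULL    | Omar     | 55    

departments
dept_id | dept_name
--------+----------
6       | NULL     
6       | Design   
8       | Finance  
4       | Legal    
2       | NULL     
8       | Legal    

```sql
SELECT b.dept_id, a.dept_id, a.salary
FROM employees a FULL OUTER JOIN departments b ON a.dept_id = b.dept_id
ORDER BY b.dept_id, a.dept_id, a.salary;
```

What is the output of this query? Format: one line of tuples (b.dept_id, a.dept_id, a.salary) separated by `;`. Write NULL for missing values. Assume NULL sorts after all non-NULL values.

FULL OUTER JOIN keeps every row from both sides; unmatched rows get NULL for the other side's columns.
Matching on a.dept_id = b.dept_id. A NULL in a compared column never satisfies the condition.
- a (dept_id=6) pairs with 2 row(s) of b.
- a (dept_id=7) has no partner → padded with NULL.
- a (dept_id=8) pairs with 2 row(s) of b.
- a (dept_id=1) has no partner → padded with NULL.
- a (dept_id=2) pairs with 1 row(s) of b.
- a (dept_id=6) pairs with 2 row(s) of b.
- a (dept_id=NULL) has no partner → padded with NULL.
- 1 b row(s) had no a match → kept, a columns NULL.

(2, 2, 55); (4, NULL, NULL); (6, 6, 50); (6, 6, 50); (6, 6, 75); (6, 6, 75); (8, 8, 65); (8, 8, 65); (NULL, 1, 40); (NULL, 7, 75); (NULL, NULL, 55)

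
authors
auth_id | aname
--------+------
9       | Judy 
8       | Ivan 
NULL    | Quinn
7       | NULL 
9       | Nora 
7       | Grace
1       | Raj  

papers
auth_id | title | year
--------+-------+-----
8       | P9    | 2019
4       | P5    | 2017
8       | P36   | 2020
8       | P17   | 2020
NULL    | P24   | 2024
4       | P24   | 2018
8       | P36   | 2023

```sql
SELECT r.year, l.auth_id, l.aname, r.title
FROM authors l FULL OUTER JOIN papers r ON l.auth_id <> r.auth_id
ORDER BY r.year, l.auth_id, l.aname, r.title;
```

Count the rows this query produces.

34

FULL OUTER JOIN keeps every row from both sides; unmatched rows get NULL for the other side's columns.
Matching on l.auth_id <> r.auth_id. A NULL in a compared column never satisfies the condition.
- l row (auth_id=9): matches 6 r row(s) → 6 output row(s).
- l row (auth_id=8): matches 2 r row(s) → 2 output row(s).
- l row (auth_id=NULL): no match → kept, r columns NULL.
- l row (auth_id=7): matches 6 r row(s) → 6 output row(s).
- l row (auth_id=9): matches 6 r row(s) → 6 output row(s).
- l row (auth_id=7): matches 6 r row(s) → 6 output row(s).
- l row (auth_id=1): matches 6 r row(s) → 6 output row(s).
- 1 row(s) from r found no l partner → padded with NULL.
Total: 32 matched + 2 padded = 34 rows.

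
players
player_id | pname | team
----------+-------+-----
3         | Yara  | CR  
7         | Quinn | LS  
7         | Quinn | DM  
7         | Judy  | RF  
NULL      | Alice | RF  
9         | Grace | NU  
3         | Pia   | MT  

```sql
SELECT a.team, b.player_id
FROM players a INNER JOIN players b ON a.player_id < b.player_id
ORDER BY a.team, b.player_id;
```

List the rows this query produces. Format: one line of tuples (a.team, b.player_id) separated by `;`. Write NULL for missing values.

INNER JOIN keeps only pairs where the ON condition holds.
Matching on a.player_id < b.player_id. A NULL in a compared column never satisfies the condition.
Matched pairs: 11.

(CR, 7); (CR, 7); (CR, 7); (CR, 9); (DM, 9); (LS, 9); (MT, 7); (MT, 7); (MT, 7); (MT, 9); (RF, 9)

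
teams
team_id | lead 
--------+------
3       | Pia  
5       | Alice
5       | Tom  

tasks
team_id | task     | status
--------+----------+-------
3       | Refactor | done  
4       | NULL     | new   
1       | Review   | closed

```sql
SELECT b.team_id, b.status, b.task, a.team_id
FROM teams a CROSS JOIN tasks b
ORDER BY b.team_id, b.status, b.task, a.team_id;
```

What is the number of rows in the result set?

CROSS JOIN pairs every row of `teams` with every row of `tasks`: 3 × 3 = 9 rows.

9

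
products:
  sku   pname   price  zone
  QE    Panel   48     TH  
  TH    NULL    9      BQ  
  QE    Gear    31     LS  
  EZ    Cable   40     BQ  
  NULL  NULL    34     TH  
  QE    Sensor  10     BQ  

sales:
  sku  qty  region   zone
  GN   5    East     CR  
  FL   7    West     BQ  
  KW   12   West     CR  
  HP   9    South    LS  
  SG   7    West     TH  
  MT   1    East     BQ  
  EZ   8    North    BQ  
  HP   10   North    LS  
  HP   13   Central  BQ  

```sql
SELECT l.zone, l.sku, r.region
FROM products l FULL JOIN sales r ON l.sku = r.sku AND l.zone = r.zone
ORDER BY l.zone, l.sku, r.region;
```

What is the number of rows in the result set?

14

FULL OUTER JOIN keeps every row from both sides; unmatched rows get NULL for the other side's columns.
Matching on l.sku = r.sku AND l.zone = r.zone. A NULL in a compared column never satisfies the condition.
- l row (sku=QE, zone=TH): no match → kept, r columns NULL.
- l row (sku=TH, zone=BQ): no match → kept, r columns NULL.
- l row (sku=QE, zone=LS): no match → kept, r columns NULL.
- l row (sku=EZ, zone=BQ): matches 1 r row(s) → 1 output row(s).
- l row (sku=NULL, zone=TH): no match → kept, r columns NULL.
- l row (sku=QE, zone=BQ): no match → kept, r columns NULL.
- plus 8 unmatched r row(s), each kept with NULL l columns.
Total: 1 matched + 13 padded = 14 rows.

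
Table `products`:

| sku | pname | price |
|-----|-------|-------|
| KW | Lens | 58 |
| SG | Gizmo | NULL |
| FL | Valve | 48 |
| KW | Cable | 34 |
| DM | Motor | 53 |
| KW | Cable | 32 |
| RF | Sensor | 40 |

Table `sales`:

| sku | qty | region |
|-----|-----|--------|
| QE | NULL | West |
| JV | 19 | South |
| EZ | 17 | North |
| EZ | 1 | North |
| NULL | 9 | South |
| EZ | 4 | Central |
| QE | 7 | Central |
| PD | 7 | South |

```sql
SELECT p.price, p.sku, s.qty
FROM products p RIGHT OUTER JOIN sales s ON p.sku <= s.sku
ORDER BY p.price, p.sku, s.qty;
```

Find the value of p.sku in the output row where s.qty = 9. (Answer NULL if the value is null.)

NULL

RIGHT JOIN keeps every row from `sales`; unmatched rows get NULL for `products`'s columns.
Matching on p.sku <= s.sku. A NULL in a compared column never satisfies the condition.
- p[0] sku=KW → 3 match(es) in s → 3 row(s).
- p[1] sku=SG → no match.
- p[2] sku=FL → 4 match(es) in s → 4 row(s).
- p[3] sku=KW → 3 match(es) in s → 3 row(s).
- p[4] sku=DM → 7 match(es) in s → 7 row(s).
- p[5] sku=KW → 3 match(es) in s → 3 row(s).
- p[6] sku=RF → no match.
- 1 row(s) from s found no p partner → padded with NULL.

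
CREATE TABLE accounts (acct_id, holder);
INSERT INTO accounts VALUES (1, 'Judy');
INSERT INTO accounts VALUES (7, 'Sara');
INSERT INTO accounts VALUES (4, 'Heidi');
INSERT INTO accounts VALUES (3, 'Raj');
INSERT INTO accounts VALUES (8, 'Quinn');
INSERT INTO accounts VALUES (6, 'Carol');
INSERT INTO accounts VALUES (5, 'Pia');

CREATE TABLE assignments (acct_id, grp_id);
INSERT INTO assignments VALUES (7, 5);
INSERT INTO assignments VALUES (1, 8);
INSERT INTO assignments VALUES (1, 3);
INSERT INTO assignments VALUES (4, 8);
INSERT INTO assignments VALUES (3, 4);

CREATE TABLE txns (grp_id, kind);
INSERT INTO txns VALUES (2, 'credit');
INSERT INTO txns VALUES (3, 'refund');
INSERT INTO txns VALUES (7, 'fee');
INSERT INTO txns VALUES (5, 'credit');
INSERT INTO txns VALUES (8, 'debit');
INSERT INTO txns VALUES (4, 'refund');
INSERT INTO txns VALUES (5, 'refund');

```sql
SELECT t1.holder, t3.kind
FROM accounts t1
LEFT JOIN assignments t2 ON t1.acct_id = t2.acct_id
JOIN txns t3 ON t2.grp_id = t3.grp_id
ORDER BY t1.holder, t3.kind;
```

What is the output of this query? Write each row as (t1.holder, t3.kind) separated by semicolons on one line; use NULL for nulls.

Joins associate left-to-right: accounts LEFT JOIN assignments on acct_id gives 8 intermediate row(s).
Then INNER JOIN `txns t3` on grp_id: keep only rows whose t2.grp_id appears in t3.

(Heidi, debit); (Judy, debit); (Judy, refund); (Raj, refund); (Sara, credit); (Sara, refund)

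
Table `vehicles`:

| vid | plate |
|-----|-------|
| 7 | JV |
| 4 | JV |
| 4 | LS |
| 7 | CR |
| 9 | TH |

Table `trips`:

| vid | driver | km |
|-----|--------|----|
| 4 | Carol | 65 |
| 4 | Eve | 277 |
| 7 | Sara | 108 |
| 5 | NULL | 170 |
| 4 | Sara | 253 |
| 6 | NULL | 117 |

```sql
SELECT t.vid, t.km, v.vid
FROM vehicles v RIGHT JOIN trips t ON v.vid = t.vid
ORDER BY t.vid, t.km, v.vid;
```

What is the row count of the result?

10

RIGHT JOIN keeps every row from `trips`; unmatched rows get NULL for `vehicles`'s columns.
Matching on v.vid = t.vid.
- vid=7: 1 matching t row(s), so 1 row(s) emitted.
- vid=4: 3 matching t row(s), so 3 row(s) emitted.
- vid=4: 3 matching t row(s), so 3 row(s) emitted.
- vid=7: 1 matching t row(s), so 1 row(s) emitted.
- vid=9: no matching t row.
- plus 2 unmatched t row(s), each kept with NULL v columns.
Total: 8 matched + 2 padded = 10 rows.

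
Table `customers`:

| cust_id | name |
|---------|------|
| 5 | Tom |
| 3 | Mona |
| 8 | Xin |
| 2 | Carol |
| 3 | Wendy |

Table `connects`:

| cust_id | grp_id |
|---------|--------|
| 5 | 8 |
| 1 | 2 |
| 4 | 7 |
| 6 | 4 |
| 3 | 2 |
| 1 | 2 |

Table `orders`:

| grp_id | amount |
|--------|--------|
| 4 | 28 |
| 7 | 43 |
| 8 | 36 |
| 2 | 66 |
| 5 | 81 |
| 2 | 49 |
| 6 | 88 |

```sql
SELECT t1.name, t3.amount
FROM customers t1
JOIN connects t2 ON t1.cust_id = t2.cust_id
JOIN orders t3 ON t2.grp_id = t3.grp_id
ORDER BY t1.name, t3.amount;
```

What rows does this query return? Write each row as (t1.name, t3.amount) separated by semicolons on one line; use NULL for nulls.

Joins associate left-to-right: customers INNER JOIN connects on cust_id gives 3 intermediate row(s).
Then INNER JOIN `orders t3` on grp_id: keep only rows whose t2.grp_id appears in t3.

(Mona, 49); (Mona, 66); (Tom, 36); (Wendy, 49); (Wendy, 66)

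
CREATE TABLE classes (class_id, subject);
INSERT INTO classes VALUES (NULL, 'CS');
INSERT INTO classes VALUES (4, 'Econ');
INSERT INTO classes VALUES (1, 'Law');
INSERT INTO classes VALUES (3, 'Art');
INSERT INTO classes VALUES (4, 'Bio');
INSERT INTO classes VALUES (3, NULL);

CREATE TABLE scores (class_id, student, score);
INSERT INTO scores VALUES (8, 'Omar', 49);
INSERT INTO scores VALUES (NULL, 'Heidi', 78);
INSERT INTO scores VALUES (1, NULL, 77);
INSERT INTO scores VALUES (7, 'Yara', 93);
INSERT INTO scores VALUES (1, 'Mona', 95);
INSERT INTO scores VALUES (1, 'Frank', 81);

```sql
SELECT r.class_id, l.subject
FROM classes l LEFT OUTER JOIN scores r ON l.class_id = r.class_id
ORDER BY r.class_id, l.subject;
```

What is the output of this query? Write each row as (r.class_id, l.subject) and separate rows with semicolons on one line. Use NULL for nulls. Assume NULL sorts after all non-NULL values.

(1, Law); (1, Law); (1, Law); (NULL, Art); (NULL, Bio); (NULL, CS); (NULL, Econ); (NULL, NULL)

LEFT JOIN keeps every row from `classes`; unmatched rows get NULL for `scores`'s columns.
Matching on l.class_id = r.class_id. A NULL in a compared column never satisfies the condition.
Matched pairs: 3; unmatched l rows kept: 5.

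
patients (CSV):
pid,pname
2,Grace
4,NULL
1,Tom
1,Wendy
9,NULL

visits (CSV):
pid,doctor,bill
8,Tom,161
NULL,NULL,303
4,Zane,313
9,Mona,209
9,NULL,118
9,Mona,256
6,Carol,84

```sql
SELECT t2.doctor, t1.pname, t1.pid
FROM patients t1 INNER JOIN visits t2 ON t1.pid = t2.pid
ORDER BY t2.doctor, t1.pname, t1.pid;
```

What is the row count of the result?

4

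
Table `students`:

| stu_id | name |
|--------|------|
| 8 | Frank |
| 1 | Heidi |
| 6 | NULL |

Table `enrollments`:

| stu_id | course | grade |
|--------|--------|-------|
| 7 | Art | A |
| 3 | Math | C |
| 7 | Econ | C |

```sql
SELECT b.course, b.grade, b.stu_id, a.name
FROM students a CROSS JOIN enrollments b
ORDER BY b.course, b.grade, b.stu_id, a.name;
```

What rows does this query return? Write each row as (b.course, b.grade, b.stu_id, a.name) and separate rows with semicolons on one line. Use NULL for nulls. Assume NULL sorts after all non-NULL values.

CROSS JOIN pairs every row of `students` with every row of `enrollments`: 3 × 3 = 9 rows.
After projecting and ordering:
b.course | b.grade | b.stu_id | a.name
Art | A | 7 | Frank
Art | A | 7 | Heidi
Art | A | 7 | NULL
Econ | C | 7 | Frank
Econ | C | 7 | Heidi
Econ | C | 7 | NULL
Math | C | 3 | Frank
Math | C | 3 | Heidi
Math | C | 3 | NULL

(Art, A, 7, Frank); (Art, A, 7, Heidi); (Art, A, 7, NULL); (Econ, C, 7, Frank); (Econ, C, 7, Heidi); (Econ, C, 7, NULL); (Math, C, 3, Frank); (Math, C, 3, Heidi); (Math, C, 3, NULL)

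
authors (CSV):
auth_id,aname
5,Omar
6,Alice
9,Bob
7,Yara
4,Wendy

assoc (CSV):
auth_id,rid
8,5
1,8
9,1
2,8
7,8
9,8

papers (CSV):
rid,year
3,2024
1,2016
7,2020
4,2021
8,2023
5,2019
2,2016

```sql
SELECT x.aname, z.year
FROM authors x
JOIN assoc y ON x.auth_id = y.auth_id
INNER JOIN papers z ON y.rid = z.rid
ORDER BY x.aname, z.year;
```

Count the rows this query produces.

Step 1 — x INNER JOIN y on auth_id → 3 row(s).
Then INNER JOIN `papers z` on rid: keep only rows whose y.rid appears in z.
Result: 3 row(s).

3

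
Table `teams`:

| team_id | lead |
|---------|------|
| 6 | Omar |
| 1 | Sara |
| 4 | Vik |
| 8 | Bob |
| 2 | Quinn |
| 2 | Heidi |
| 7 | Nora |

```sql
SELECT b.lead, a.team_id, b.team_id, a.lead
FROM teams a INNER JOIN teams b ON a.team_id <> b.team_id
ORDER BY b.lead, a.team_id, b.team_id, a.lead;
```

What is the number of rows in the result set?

INNER JOIN keeps only pairs where the ON condition holds.
Matching on a.team_id <> b.team_id.
Matched pairs: 40.
Total: 40 rows.

40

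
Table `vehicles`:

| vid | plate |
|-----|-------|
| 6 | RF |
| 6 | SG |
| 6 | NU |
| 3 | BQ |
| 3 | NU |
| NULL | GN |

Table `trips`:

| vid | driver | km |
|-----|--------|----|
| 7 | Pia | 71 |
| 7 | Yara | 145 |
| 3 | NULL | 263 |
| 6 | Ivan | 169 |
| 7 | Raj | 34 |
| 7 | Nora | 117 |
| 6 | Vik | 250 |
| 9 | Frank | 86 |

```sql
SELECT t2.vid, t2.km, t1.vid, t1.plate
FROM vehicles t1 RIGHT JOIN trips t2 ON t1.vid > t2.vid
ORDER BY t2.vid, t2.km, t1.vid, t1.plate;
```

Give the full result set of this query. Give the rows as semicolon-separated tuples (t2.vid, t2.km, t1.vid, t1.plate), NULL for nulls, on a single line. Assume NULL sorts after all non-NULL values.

RIGHT JOIN keeps every row from `trips`; unmatched rows get NULL for `vehicles`'s columns.
Matching on t1.vid > t2.vid. A NULL in a compared column never satisfies the condition.
- t1 (vid=6) pairs with 1 row(s) of t2.
- t1 (vid=6) pairs with 1 row(s) of t2.
- t1 (vid=6) pairs with 1 row(s) of t2.
- t1 (vid=3) has no partner in t2.
- t1 (vid=3) has no partner in t2.
- t1 (vid=NULL) has no partner in t2.
- plus 7 unmatched t2 row(s), each kept with NULL t1 columns.
After projecting and ordering:
t2.vid | t2.km | t1.vid | t1.plate
3 | 263 | 6 | NU
3 | 263 | 6 | RF
3 | 263 | 6 | SG
6 | 169 | NULL | NULL
6 | 250 | NULL | NULL
7 | 34 | NULL | NULL
7 | 71 | NULL | NULL
7 | 117 | NULL | NULL
7 | 145 | NULL | NULL
9 | 86 | NULL | NULL

(3, 263, 6, NU); (3, 263, 6, RF); (3, 263, 6, SG); (6, 169, NULL, NULL); (6, 250, NULL, NULL); (7, 34, NULL, NULL); (7, 71, NULL, NULL); (7, 117, NULL, NULL); (7, 145, NULL, NULL); (9, 86, NULL, NULL)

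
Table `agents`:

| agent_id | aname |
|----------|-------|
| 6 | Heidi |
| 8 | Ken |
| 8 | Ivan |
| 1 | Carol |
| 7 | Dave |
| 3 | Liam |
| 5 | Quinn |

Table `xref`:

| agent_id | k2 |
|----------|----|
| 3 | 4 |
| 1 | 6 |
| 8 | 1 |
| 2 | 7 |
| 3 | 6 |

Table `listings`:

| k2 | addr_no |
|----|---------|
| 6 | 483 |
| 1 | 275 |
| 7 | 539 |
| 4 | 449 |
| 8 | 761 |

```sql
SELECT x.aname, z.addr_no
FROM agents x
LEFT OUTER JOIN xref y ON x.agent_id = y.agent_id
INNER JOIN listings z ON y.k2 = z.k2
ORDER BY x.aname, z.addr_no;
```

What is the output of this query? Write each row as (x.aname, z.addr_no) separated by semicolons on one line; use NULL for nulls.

Evaluate left to right. First `agents x LEFT JOIN xref y` on agent_id: 8 row(s).
Then INNER JOIN `listings z` on k2: keep only rows whose y.k2 appears in z.

(Carol, 483); (Ivan, 275); (Ken, 275); (Liam, 449); (Liam, 483)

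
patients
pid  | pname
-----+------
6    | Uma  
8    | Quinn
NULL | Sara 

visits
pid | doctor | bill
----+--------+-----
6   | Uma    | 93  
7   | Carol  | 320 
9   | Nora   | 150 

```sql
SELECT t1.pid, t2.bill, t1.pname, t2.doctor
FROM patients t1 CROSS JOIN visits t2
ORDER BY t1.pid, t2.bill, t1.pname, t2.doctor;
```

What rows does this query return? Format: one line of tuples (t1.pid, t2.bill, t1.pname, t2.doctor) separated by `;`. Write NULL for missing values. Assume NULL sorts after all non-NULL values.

CROSS JOIN pairs every row of `patients` with every row of `visits`: 3 × 3 = 9 rows.

(6, 93, Uma, Uma); (6, 150, Uma, Nora); (6, 320, Uma, Carol); (8, 93, Quinn, Uma); (8, 150, Quinn, Nora); (8, 320, Quinn, Carol); (NULL, 93, Sara, Uma); (NULL, 150, Sara, Nora); (NULL, 320, Sara, Carol)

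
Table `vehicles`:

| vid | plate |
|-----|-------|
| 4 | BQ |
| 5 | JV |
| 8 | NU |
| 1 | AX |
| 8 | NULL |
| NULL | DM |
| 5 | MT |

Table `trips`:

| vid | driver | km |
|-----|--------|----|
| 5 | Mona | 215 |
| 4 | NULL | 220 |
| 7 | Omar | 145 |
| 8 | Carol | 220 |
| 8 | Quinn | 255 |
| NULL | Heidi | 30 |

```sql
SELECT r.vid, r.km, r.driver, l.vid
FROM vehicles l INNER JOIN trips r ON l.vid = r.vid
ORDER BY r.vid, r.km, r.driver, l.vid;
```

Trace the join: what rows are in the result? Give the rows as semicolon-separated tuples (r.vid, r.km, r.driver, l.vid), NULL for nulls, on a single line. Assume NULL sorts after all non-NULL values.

(4, 220, NULL, 4); (5, 215, Mona, 5); (5, 215, Mona, 5); (8, 220, Carol, 8); (8, 220, Carol, 8); (8, 255, Quinn, 8); (8, 255, Quinn, 8)

INNER JOIN keeps only pairs where the ON condition holds.
Matching on l.vid = r.vid. A NULL in a compared column never satisfies the condition.
- l (vid=4) pairs with 1 row(s) of r.
- l (vid=5) pairs with 1 row(s) of r.
- l (vid=8) pairs with 2 row(s) of r.
- l (vid=1) has no partner → excluded.
- l (vid=8) pairs with 2 row(s) of r.
- l (vid=NULL) has no partner → excluded.
- l (vid=5) pairs with 1 row(s) of r.
After projecting and ordering:
r.vid | r.km | r.driver | l.vid
4 | 220 | NULL | 4
5 | 215 | Mona | 5
5 | 215 | Mona | 5
8 | 220 | Carol | 8
8 | 220 | Carol | 8
8 | 255 | Quinn | 8
8 | 255 | Quinn | 8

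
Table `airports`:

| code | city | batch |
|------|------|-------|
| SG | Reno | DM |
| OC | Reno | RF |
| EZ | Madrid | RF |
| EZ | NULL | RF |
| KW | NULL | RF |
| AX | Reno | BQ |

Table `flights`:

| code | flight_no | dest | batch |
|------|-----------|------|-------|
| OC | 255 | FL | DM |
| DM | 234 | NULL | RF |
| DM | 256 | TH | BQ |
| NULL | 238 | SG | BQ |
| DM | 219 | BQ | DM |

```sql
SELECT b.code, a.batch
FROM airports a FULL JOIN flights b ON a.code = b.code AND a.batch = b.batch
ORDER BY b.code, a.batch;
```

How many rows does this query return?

11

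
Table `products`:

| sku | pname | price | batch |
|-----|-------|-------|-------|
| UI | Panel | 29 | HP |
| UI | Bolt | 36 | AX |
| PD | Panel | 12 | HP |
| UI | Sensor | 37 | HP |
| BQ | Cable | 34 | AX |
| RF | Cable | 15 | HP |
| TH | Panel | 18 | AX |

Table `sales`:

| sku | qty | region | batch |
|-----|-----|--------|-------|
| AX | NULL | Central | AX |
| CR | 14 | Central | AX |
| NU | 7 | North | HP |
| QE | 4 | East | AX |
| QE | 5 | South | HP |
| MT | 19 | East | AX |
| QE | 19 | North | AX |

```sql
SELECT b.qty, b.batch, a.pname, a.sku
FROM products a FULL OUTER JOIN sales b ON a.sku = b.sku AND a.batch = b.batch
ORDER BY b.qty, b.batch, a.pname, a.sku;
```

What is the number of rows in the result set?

14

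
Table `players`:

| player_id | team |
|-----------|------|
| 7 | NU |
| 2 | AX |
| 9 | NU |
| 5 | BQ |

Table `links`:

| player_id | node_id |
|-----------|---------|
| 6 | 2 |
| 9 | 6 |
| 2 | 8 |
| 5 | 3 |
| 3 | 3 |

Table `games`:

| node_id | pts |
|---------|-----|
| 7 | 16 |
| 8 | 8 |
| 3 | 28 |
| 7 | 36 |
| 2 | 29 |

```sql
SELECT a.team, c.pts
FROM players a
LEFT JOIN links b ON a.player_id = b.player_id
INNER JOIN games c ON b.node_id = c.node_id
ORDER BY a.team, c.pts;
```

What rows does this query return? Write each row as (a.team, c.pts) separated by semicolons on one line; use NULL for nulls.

Joins associate left-to-right: players LEFT JOIN links on player_id gives 4 intermediate row(s).
Then INNER JOIN `games c` on node_id: keep only rows whose b.node_id appears in c.

(AX, 8); (BQ, 28)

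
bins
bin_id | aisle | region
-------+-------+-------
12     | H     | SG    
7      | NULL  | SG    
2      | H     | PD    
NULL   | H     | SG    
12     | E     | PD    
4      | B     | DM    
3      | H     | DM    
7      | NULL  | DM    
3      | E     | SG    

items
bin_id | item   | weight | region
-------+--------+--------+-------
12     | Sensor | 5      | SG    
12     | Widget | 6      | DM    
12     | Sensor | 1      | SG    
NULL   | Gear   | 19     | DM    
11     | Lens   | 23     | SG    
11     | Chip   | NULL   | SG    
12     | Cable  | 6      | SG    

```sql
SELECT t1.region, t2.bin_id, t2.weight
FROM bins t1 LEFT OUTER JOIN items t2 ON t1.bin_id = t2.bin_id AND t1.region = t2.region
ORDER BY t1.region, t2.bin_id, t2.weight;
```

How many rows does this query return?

11

LEFT JOIN keeps every row from `bins`; unmatched rows get NULL for `items`'s columns.
Matching on t1.bin_id = t2.bin_id AND t1.region = t2.region. A NULL in a compared column never satisfies the condition.
Matched pairs: 3; unmatched t1 rows kept: 8.
Total: 3 matched + 8 padded = 11 rows.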